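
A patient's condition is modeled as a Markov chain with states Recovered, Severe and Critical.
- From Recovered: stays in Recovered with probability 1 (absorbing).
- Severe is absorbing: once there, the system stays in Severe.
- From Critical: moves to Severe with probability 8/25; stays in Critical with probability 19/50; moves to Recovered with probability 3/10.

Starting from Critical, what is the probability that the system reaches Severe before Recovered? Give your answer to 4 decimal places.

Let h(s) be the probability of absorption at Severe starting from transient state s. Then h(Severe) = 1 and h(Recovered) = 0. By first-step analysis:
h(Critical) = 0.3·0 + 0.32·1 + 0.38·h(Critical)
Solving: h(Critical) = 0.5161.
Starting from Critical, the probability is 0.5161.

0.5161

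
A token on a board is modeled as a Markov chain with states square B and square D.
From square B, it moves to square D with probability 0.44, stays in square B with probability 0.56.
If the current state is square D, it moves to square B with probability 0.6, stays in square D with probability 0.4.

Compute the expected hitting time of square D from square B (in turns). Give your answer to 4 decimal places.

2.2727

Let t(s) be the expected number of turns to first reach square D from state s, with t(square D) = 0. Conditioning on the first turn:
t(square B) = 1 + 0.56·t(square B)
Solving: t(square B) = 2.2727.
Expected turns from square B to square D: 2.2727.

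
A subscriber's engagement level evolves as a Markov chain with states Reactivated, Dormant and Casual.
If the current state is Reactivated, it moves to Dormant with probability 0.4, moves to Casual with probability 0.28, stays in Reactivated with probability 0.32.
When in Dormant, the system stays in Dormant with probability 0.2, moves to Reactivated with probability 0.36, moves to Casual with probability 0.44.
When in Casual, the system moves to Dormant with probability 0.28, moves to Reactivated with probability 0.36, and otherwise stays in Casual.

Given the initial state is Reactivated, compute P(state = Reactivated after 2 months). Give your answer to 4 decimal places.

Sum over the intermediate state after 1 month:
P = P(Reactivated→Reactivated)·P(Reactivated→Reactivated) + P(Reactivated→Dormant)·P(Dormant→Reactivated) + P(Reactivated→Casual)·P(Casual→Reactivated)
  = 0.32×0.32 + 0.4×0.36 + 0.28×0.36
  = 0.1024 + 0.1440 + 0.1008 = 0.3472

0.3472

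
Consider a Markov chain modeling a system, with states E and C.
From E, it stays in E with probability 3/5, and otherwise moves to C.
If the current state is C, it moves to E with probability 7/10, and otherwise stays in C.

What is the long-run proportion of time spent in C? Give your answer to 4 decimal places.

0.3636

Let the stationary distribution be π with π = πP and π_1 + π_2 = 1.
π_1 = 0.6·π_1 + 0.7·π_2
Solving with the normalization constraint gives π = (0.6364, 0.3636).
So the stationary probability of C is 0.3636.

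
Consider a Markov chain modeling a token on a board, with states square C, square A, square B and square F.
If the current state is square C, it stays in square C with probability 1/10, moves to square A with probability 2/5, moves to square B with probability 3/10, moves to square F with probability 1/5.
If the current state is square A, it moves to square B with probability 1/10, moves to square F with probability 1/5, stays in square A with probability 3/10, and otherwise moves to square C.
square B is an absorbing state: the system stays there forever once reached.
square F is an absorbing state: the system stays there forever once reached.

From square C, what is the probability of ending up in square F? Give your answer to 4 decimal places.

0.4681

Let h(s) be the probability of absorption at square F starting from transient state s. Then h(square F) = 1 and h(square B) = 0. By first-step analysis:
h(square C) = 0.1·h(square C) + 0.4·h(square A) + 0.3·0 + 0.2·1
h(square A) = 0.4·h(square C) + 0.3·h(square A) + 0.1·0 + 0.2·1
Solving: h(square C) = 0.4681, h(square A) = 0.5532.
Starting from square C, the probability is 0.4681.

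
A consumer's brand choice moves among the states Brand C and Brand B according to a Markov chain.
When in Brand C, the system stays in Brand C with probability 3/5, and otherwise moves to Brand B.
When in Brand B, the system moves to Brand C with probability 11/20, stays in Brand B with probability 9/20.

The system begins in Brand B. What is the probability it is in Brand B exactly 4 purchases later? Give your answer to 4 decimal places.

Propagate the distribution vector 4 purchases from Brand B.
After 0 purchases: (0.0000, 1.0000)
After 1 purchase: (0.5500, 0.4500)
After 2 purchases: (0.5775, 0.4225)
After 3 purchases: (0.5789, 0.4211)
After 4 purchases: (0.5789, 0.4211)
P(in Brand B after 4 purchases) = 0.4211

0.4211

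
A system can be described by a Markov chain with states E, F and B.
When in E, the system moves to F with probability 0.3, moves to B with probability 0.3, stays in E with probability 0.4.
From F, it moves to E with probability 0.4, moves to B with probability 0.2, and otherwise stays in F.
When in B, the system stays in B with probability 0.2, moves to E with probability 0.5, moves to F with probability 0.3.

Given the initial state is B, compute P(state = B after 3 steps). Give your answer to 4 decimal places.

0.2420

Propagate the distribution vector 3 steps from B.
After 0 steps: (0.0000, 0.0000, 1.0000)
After 1 step: (0.5000, 0.3000, 0.2000)
After 2 steps: (0.4200, 0.3300, 0.2500)
After 3 steps: (0.4250, 0.3330, 0.2420)
P(in B after 3 steps) = 0.2420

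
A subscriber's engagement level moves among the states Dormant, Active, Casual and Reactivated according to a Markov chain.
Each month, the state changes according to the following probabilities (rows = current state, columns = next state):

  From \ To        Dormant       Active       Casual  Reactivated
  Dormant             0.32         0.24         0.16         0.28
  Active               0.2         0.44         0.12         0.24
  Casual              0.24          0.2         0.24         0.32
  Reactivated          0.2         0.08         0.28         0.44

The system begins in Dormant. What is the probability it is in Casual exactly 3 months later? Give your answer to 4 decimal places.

Propagate the distribution vector 3 months from Dormant.
After 0 months: (1.0000, 0.0000, 0.0000, 0.0000)
After 1 month: (0.3200, 0.2400, 0.1600, 0.2800)
After 2 months: (0.2448, 0.2368, 0.1968, 0.3216)
After 3 months: (0.2372, 0.2280, 0.2049, 0.3299)
P(in Casual after 3 months) = 0.2049

0.2049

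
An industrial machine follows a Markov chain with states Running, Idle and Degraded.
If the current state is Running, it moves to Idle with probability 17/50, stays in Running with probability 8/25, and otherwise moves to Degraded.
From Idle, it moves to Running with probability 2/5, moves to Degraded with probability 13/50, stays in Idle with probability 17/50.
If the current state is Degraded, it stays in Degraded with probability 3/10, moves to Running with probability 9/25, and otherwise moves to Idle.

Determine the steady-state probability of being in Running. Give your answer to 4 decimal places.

Let the stationary distribution be π with π = πP and π_1 + π_2 + π_3 = 1.
π_1 = 0.32·π_1 + 0.4·π_2 + 0.36·π_3
π_2 = 0.34·π_1 + 0.34·π_2 + 0.34·π_3
Solving with the normalization constraint gives π = (0.3592, 0.3400, 0.3008).
So the stationary probability of Running is 0.3592.

0.3592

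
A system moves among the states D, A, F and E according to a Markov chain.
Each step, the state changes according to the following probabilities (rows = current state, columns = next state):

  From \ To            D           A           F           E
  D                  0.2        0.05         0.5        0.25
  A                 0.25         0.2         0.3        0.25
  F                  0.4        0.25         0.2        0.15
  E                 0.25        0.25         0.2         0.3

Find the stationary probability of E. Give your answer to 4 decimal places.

0.2313

Let the stationary distribution be π with π = πP and π_1 + π_2 + π_3 + π_4 = 1.
π_1 = 0.2·π_1 + 0.25·π_2 + 0.4·π_3 + 0.25·π_4
π_2 = 0.05·π_1 + 0.2·π_2 + 0.25·π_3 + 0.25·π_4
π_3 = 0.5·π_1 + 0.3·π_2 + 0.2·π_3 + 0.2·π_4
Solving with the normalization constraint gives π = (0.2814, 0.1845, 0.3029, 0.2313).
So the stationary probability of E is 0.2313.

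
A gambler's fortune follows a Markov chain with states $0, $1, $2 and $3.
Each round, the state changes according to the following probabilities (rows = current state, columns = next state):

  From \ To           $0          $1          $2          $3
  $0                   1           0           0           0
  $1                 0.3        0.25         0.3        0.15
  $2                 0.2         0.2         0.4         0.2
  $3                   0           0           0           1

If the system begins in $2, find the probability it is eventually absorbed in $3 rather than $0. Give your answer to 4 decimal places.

Let h(s) be the probability of absorption at $3 starting from transient state s. Then h($3) = 1 and h($0) = 0. By first-step analysis:
h($1) = 0.3·0 + 0.25·h($1) + 0.3·h($2) + 0.15·1
h($2) = 0.2·0 + 0.2·h($1) + 0.4·h($2) + 0.2·1
Solving: h($1) = 0.3846, h($2) = 0.4615.
Starting from $2, the probability is 0.4615.

0.4615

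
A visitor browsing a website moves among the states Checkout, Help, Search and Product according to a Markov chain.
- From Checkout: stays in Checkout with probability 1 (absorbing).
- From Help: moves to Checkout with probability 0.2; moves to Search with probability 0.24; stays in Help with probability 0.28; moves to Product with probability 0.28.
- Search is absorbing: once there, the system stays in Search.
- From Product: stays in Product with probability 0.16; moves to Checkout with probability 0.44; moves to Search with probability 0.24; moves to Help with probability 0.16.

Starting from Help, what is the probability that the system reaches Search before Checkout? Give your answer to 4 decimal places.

Let h(s) be the probability of absorption at Search starting from transient state s. Then h(Search) = 1 and h(Checkout) = 0. By first-step analysis:
h(Help) = 0.2·0 + 0.28·h(Help) + 0.24·1 + 0.28·h(Product)
h(Product) = 0.44·0 + 0.16·h(Help) + 0.24·1 + 0.16·h(Product)
Solving: h(Help) = 0.4800, h(Product) = 0.3771.
Starting from Help, the probability is 0.4800.

0.4800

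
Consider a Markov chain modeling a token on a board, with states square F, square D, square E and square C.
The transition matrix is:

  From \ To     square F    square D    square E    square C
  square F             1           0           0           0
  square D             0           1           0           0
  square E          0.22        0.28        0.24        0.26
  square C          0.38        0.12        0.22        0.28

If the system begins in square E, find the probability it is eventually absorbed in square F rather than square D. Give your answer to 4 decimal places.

0.5249

Let h(s) be the probability of absorption at square F starting from transient state s. Then h(square F) = 1 and h(square D) = 0. By first-step analysis:
h(square E) = 0.22·1 + 0.28·0 + 0.24·h(square E) + 0.26·h(square C)
h(square C) = 0.38·1 + 0.12·0 + 0.22·h(square E) + 0.28·h(square C)
Solving: h(square E) = 0.5249, h(square C) = 0.6882.
Starting from square E, the probability is 0.5249.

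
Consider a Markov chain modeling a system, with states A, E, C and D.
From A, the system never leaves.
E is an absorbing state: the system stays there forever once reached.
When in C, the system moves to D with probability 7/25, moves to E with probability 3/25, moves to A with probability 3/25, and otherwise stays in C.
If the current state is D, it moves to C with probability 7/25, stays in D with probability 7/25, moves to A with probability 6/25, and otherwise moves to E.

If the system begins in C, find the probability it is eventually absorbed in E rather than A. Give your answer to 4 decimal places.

Let h(s) be the probability of absorption at E starting from transient state s. Then h(E) = 1 and h(A) = 0. By first-step analysis:
h(C) = 0.12·0 + 0.12·1 + 0.48·h(C) + 0.28·h(D)
h(D) = 0.24·0 + 0.2·1 + 0.28·h(C) + 0.28·h(D)
Solving: h(C) = 0.4811, h(D) = 0.4649.
Starting from C, the probability is 0.4811.

0.4811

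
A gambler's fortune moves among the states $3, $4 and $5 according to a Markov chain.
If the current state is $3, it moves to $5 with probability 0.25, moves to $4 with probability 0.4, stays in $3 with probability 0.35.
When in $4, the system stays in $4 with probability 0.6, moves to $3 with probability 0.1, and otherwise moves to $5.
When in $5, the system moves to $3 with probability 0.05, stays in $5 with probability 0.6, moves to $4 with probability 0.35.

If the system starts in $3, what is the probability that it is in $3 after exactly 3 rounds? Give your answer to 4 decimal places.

Propagate the distribution vector 3 rounds from $3.
After 0 rounds: (1.0000, 0.0000, 0.0000)
After 1 round: (0.3500, 0.4000, 0.2500)
After 2 rounds: (0.1750, 0.4675, 0.3575)
After 3 rounds: (0.1259, 0.4756, 0.3985)
P(in $3 after 3 rounds) = 0.1259

0.1259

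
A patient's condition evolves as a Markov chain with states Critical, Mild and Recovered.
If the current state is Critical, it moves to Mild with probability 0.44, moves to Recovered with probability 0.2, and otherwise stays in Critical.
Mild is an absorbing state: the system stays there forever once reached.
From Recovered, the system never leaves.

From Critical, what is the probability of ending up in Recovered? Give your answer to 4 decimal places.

0.3125

Let h(s) be the probability of absorption at Recovered starting from transient state s. Then h(Recovered) = 1 and h(Mild) = 0. By first-step analysis:
h(Critical) = 0.36·h(Critical) + 0.44·0 + 0.2·1
Solving: h(Critical) = 0.3125.
Starting from Critical, the probability is 0.3125.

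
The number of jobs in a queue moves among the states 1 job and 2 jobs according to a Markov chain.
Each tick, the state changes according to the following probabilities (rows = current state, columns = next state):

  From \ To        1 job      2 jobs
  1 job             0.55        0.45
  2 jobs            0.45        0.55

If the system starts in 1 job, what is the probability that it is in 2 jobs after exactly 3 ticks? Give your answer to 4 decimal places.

0.4995

Propagate the distribution vector 3 ticks from 1 job.
After 0 ticks: (1.0000, 0.0000)
After 1 tick: (0.5500, 0.4500)
After 2 ticks: (0.5050, 0.4950)
After 3 ticks: (0.5005, 0.4995)
P(in 2 jobs after 3 ticks) = 0.4995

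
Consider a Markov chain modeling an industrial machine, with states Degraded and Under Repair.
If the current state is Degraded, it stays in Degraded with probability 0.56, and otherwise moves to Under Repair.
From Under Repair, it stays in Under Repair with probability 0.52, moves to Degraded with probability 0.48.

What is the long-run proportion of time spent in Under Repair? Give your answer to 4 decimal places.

0.4783

Let the stationary distribution be π with π = πP and π_1 + π_2 = 1.
π_1 = 0.56·π_1 + 0.48·π_2
Solving with the normalization constraint gives π = (0.5217, 0.4783).
So the stationary probability of Under Repair is 0.4783.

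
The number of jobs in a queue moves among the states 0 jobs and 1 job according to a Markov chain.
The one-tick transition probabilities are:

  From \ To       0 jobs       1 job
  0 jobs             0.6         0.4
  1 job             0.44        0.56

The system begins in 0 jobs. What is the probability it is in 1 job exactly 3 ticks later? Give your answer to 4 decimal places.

Propagate the distribution vector 3 ticks from 0 jobs.
After 0 ticks: (1.0000, 0.0000)
After 1 tick: (0.6000, 0.4000)
After 2 ticks: (0.5360, 0.4640)
After 3 ticks: (0.5258, 0.4742)
P(in 1 job after 3 ticks) = 0.4742

0.4742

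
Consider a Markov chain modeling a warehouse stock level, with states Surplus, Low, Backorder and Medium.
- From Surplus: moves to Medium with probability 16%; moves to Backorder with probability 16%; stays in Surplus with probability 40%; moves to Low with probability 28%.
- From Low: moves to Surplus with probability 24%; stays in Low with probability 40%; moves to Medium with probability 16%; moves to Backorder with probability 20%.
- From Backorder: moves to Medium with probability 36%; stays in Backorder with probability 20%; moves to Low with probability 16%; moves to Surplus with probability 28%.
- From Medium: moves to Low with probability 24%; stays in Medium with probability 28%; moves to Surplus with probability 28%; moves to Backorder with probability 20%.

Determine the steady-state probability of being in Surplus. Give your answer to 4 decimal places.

Let the stationary distribution be π with π = πP and π_1 + π_2 + π_3 + π_4 = 1.
π_1 = 0.4·π_1 + 0.24·π_2 + 0.28·π_3 + 0.28·π_4
π_2 = 0.28·π_1 + 0.4·π_2 + 0.16·π_3 + 0.24·π_4
π_3 = 0.16·π_1 + 0.2·π_2 + 0.2·π_3 + 0.2·π_4
Solving with the normalization constraint gives π = (0.3053, 0.2824, 0.1878, 0.2245).
So the stationary probability of Surplus is 0.3053.

0.3053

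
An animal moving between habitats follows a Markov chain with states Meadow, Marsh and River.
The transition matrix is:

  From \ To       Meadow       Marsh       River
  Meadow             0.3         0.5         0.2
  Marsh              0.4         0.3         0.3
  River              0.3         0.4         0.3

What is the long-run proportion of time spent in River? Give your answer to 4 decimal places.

Let the stationary distribution be π with π = πP and π_1 + π_2 + π_3 = 1.
π_1 = 0.3·π_1 + 0.4·π_2 + 0.3·π_3
π_2 = 0.5·π_1 + 0.3·π_2 + 0.4·π_3
Solving with the normalization constraint gives π = (0.3394, 0.3945, 0.2661).
So the stationary probability of River is 0.2661.

0.2661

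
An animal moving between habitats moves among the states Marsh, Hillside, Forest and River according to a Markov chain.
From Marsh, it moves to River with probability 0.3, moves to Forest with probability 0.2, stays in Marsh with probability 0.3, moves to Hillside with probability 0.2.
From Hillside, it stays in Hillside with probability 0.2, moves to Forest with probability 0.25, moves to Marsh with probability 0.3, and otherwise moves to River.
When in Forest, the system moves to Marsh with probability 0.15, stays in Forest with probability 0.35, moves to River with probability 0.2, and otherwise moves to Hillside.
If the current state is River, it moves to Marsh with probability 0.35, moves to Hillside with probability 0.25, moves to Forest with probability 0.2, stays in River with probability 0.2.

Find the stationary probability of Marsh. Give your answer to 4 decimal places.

0.2746

Let the stationary distribution be π with π = πP and π_1 + π_2 + π_3 + π_4 = 1.
π_1 = 0.3·π_1 + 0.3·π_2 + 0.15·π_3 + 0.35·π_4
π_2 = 0.2·π_1 + 0.2·π_2 + 0.3·π_3 + 0.25·π_4
π_3 = 0.2·π_1 + 0.25·π_2 + 0.35·π_3 + 0.2·π_4
Solving with the normalization constraint gives π = (0.2746, 0.2369, 0.2492, 0.2393).
So the stationary probability of Marsh is 0.2746.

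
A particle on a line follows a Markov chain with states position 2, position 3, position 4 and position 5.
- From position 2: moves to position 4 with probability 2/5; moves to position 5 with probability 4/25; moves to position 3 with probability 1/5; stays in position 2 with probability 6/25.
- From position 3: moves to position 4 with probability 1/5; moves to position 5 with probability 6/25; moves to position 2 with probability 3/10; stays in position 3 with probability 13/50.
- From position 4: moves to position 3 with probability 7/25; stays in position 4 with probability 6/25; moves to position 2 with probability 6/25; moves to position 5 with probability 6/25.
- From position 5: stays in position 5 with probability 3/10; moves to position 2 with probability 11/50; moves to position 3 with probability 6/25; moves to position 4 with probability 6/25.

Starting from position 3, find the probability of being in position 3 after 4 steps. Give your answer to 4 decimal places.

Propagate the distribution vector 4 steps from position 3.
After 0 steps: (0.0000, 1.0000, 0.0000, 0.0000)
After 1 step: (0.3000, 0.2600, 0.2000, 0.2400)
After 2 steps: (0.2508, 0.2412, 0.2776, 0.2304)
After 3 steps: (0.2499, 0.2459, 0.2705, 0.2338)
After 4 steps: (0.2501, 0.2457, 0.2701, 0.2340)
P(in position 3 after 4 steps) = 0.2457

0.2457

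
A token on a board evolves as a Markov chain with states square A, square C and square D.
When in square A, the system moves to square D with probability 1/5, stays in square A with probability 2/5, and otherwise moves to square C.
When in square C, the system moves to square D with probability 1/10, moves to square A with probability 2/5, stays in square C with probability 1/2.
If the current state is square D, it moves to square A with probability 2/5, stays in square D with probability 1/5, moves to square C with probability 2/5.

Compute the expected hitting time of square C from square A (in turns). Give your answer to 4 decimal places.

Let t(s) be the expected number of turns to first reach square C from state s, with t(square C) = 0. Conditioning on the first turn:
t(square A) = 1 + 0.4·t(square A) + 0.2·t(square D)
t(square D) = 1 + 0.4·t(square A) + 0.2·t(square D)
Solving: t(square A) = 2.5000, t(square D) = 2.5000.
Expected turns from square A to square C: 2.5000.

2.5000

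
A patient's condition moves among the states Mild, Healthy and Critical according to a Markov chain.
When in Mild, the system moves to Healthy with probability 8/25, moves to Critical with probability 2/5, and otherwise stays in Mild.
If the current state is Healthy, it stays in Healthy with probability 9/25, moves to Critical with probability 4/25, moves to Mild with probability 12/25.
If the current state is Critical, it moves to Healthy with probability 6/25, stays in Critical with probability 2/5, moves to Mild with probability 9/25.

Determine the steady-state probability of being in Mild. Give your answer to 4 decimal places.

Let the stationary distribution be π with π = πP and π_1 + π_2 + π_3 = 1.
π_1 = 0.28·π_1 + 0.48·π_2 + 0.36·π_3
π_2 = 0.32·π_1 + 0.36·π_2 + 0.24·π_3
Solving with the normalization constraint gives π = (0.3673, 0.3061, 0.3265).
So the stationary probability of Mild is 0.3673.

0.3673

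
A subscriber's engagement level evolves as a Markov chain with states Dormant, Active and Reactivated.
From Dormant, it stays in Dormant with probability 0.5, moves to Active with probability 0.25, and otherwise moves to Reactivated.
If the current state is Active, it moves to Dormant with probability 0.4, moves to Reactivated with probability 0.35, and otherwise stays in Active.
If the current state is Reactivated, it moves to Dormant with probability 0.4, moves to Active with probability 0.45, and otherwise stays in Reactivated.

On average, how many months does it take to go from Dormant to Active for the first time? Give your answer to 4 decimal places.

Let t(s) be the expected number of months to first reach Active from state s, with t(Active) = 0. Conditioning on the first month:
t(Dormant) = 1 + 0.5·t(Dormant) + 0.25·t(Reactivated)
t(Reactivated) = 1 + 0.4·t(Dormant) + 0.15·t(Reactivated)
Solving: t(Dormant) = 3.3846, t(Reactivated) = 2.7692.
Expected months from Dormant to Active: 3.3846.

3.3846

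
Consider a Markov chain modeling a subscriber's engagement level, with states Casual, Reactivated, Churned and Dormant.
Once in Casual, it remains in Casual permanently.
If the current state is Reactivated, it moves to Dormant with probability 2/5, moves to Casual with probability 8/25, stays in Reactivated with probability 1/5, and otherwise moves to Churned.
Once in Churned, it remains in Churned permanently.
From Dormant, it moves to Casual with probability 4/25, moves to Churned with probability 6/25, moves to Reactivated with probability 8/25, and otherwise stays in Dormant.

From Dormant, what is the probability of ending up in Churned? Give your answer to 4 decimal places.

0.4857

Let h(s) be the probability of absorption at Churned starting from transient state s. Then h(Churned) = 1 and h(Casual) = 0. By first-step analysis:
h(Reactivated) = 0.32·0 + 0.2·h(Reactivated) + 0.08·1 + 0.4·h(Dormant)
h(Dormant) = 0.16·0 + 0.32·h(Reactivated) + 0.24·1 + 0.28·h(Dormant)
Solving: h(Reactivated) = 0.3429, h(Dormant) = 0.4857.
Starting from Dormant, the probability is 0.4857.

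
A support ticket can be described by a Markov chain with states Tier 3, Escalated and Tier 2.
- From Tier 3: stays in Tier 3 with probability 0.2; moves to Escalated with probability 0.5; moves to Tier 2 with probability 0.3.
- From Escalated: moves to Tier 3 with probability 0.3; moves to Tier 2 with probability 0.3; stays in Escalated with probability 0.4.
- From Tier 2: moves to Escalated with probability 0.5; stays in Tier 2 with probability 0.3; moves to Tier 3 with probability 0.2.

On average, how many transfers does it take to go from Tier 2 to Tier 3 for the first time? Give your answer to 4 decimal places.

4.0741

Let t(s) be the expected number of transfers to first reach Tier 3 from state s, with t(Tier 3) = 0. Conditioning on the first transfer:
t(Escalated) = 1 + 0.4·t(Escalated) + 0.3·t(Tier 2)
t(Tier 2) = 1 + 0.5·t(Escalated) + 0.3·t(Tier 2)
Solving: t(Escalated) = 3.7037, t(Tier 2) = 4.0741.
Expected transfers from Tier 2 to Tier 3: 4.0741.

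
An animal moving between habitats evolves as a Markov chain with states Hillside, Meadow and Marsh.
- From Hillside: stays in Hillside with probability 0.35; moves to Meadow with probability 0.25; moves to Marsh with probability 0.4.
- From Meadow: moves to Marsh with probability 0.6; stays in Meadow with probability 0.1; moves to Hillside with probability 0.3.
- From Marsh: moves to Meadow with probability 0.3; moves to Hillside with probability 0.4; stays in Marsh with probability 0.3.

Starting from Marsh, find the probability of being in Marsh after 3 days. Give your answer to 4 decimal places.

0.4010

Propagate the distribution vector 3 days from Marsh.
After 0 days: (0.0000, 0.0000, 1.0000)
After 1 day: (0.4000, 0.3000, 0.3000)
After 2 days: (0.3500, 0.2200, 0.4300)
After 3 days: (0.3605, 0.2385, 0.4010)
P(in Marsh after 3 days) = 0.4010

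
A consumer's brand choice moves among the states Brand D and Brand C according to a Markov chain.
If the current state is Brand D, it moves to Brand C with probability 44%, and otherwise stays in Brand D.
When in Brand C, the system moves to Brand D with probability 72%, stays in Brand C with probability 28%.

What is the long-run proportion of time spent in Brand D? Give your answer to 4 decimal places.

0.6207

Let the stationary distribution be π with π = πP and π_1 + π_2 = 1.
π_1 = 0.56·π_1 + 0.72·π_2
Solving with the normalization constraint gives π = (0.6207, 0.3793).
So the stationary probability of Brand D is 0.6207.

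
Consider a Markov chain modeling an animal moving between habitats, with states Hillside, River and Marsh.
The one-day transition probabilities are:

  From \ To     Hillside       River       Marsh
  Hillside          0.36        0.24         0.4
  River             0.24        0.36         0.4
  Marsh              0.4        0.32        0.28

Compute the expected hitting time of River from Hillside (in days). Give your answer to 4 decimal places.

3.7234

Let t(s) be the expected number of days to first reach River from state s, with t(River) = 0. Conditioning on the first day:
t(Hillside) = 1 + 0.36·t(Hillside) + 0.4·t(Marsh)
t(Marsh) = 1 + 0.4·t(Hillside) + 0.28·t(Marsh)
Solving: t(Hillside) = 3.7234, t(Marsh) = 3.4574.
Expected days from Hillside to River: 3.7234.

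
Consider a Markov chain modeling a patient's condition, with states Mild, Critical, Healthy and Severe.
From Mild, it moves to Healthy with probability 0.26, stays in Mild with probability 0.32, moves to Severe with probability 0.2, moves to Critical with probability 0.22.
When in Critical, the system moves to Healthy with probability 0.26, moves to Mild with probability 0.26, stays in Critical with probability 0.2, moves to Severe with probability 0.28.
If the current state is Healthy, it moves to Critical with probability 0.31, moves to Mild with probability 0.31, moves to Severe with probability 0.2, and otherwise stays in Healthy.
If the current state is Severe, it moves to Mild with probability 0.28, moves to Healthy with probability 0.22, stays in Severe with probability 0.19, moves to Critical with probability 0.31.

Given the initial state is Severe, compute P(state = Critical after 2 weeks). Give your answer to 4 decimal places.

Propagate the distribution vector 2 weeks from Severe.
After 0 weeks: (0.0000, 0.0000, 0.0000, 1.0000)
After 1 week: (0.2800, 0.3100, 0.2200, 0.1900)
After 2 weeks: (0.2916, 0.2507, 0.2348, 0.2229)
P(in Critical after 2 weeks) = 0.2507

0.2507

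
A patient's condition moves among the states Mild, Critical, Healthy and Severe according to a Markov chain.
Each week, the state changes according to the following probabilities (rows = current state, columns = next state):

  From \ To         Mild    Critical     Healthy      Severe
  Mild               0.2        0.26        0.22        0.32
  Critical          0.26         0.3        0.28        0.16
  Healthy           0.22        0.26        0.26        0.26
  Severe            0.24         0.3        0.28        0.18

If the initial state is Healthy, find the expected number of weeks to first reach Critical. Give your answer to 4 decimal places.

3.7021

Let t(s) be the expected number of weeks to first reach Critical from state s, with t(Critical) = 0. Conditioning on the first week:
t(Mild) = 1 + 0.2·t(Mild) + 0.22·t(Healthy) + 0.32·t(Severe)
t(Healthy) = 1 + 0.22·t(Mild) + 0.26·t(Healthy) + 0.26·t(Severe)
t(Severe) = 1 + 0.24·t(Mild) + 0.28·t(Healthy) + 0.18·t(Severe)
Solving: t(Mild) = 3.6940, t(Healthy) = 3.7021, t(Severe) = 3.5648.
Expected weeks from Healthy to Critical: 3.7021.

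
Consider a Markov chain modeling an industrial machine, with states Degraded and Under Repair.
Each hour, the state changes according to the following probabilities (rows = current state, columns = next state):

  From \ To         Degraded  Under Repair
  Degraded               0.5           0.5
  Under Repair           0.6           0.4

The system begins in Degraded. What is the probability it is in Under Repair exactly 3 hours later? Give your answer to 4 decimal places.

0.4550

Propagate the distribution vector 3 hours from Degraded.
After 0 hours: (1.0000, 0.0000)
After 1 hour: (0.5000, 0.5000)
After 2 hours: (0.5500, 0.4500)
After 3 hours: (0.5450, 0.4550)
P(in Under Repair after 3 hours) = 0.4550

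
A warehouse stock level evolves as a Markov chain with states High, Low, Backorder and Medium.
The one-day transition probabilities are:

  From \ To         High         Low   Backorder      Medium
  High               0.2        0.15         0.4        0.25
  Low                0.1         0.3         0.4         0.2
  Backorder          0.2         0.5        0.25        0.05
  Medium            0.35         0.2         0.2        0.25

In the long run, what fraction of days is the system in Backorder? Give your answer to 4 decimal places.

0.3182

Let the stationary distribution be π with π = πP and π_1 + π_2 + π_3 + π_4 = 1.
π_1 = 0.2·π_1 + 0.1·π_2 + 0.2·π_3 + 0.35·π_4
π_2 = 0.15·π_1 + 0.3·π_2 + 0.5·π_3 + 0.2·π_4
π_3 = 0.4·π_1 + 0.4·π_2 + 0.25·π_3 + 0.2·π_4
Solving with the normalization constraint gives π = (0.1938, 0.3175, 0.3182, 0.1705).
So the stationary probability of Backorder is 0.3182.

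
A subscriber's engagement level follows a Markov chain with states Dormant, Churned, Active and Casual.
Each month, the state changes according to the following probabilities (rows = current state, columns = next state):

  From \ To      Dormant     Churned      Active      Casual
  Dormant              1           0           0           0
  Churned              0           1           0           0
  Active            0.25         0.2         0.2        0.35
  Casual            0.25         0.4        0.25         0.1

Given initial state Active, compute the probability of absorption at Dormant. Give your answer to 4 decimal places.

0.4941

Let h(s) be the probability of absorption at Dormant starting from transient state s. Then h(Dormant) = 1 and h(Churned) = 0. By first-step analysis:
h(Active) = 0.25·1 + 0.2·0 + 0.2·h(Active) + 0.35·h(Casual)
h(Casual) = 0.25·1 + 0.4·0 + 0.25·h(Active) + 0.1·h(Casual)
Solving: h(Active) = 0.4941, h(Casual) = 0.4150.
Starting from Active, the probability is 0.4941.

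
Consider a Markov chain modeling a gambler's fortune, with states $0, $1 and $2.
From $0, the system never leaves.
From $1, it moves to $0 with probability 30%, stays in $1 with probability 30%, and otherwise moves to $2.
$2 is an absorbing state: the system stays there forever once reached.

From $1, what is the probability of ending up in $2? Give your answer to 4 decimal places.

0.5714

Let h(s) be the probability of absorption at $2 starting from transient state s. Then h($2) = 1 and h($0) = 0. By first-step analysis:
h($1) = 0.3·0 + 0.3·h($1) + 0.4·1
Solving: h($1) = 0.5714.
Starting from $1, the probability is 0.5714.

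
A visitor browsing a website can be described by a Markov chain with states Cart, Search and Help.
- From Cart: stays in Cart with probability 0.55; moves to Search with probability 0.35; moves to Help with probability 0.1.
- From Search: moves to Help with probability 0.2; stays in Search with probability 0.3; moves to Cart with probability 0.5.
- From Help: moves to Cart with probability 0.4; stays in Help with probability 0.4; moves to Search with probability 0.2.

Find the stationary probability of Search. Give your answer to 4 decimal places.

Let the stationary distribution be π with π = πP and π_1 + π_2 + π_3 = 1.
π_1 = 0.55·π_1 + 0.5·π_2 + 0.4·π_3
π_2 = 0.35·π_1 + 0.3·π_2 + 0.2·π_3
Solving with the normalization constraint gives π = (0.5067, 0.3067, 0.1867).
So the stationary probability of Search is 0.3067.

0.3067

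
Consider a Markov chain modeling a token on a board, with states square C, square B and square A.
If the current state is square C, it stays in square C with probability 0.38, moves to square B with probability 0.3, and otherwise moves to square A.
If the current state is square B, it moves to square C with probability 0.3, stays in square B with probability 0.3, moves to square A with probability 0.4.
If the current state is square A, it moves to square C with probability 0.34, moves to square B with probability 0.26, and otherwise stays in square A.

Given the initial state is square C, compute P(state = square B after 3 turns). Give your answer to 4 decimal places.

0.2852

Propagate the distribution vector 3 turns from square C.
After 0 turns: (1.0000, 0.0000, 0.0000)
After 1 turn: (0.3800, 0.3000, 0.3200)
After 2 turns: (0.3432, 0.2872, 0.3696)
After 3 turns: (0.3422, 0.2852, 0.3725)
P(in square B after 3 turns) = 0.2852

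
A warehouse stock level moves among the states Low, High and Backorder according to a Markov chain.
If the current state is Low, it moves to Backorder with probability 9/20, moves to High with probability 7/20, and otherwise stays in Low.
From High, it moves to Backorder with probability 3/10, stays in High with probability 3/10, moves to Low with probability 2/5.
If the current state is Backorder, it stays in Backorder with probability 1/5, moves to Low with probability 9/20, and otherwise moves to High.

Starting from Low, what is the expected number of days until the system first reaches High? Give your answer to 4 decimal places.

Let t(s) be the expected number of days to first reach High from state s, with t(High) = 0. Conditioning on the first day:
t(Low) = 1 + 0.2·t(Low) + 0.45·t(Backorder)
t(Backorder) = 1 + 0.45·t(Low) + 0.2·t(Backorder)
Solving: t(Low) = 2.8571, t(Backorder) = 2.8571.
Expected days from Low to High: 2.8571.

2.8571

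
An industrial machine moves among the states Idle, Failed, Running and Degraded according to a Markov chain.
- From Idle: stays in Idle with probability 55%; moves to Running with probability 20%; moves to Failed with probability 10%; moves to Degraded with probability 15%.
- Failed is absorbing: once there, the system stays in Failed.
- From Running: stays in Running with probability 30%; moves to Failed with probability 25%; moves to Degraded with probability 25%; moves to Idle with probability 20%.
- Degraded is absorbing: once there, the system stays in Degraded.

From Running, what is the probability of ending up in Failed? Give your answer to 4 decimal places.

Let h(s) be the probability of absorption at Failed starting from transient state s. Then h(Failed) = 1 and h(Degraded) = 0. By first-step analysis:
h(Idle) = 0.55·h(Idle) + 0.1·1 + 0.2·h(Running) + 0.15·0
h(Running) = 0.2·h(Idle) + 0.25·1 + 0.3·h(Running) + 0.25·0
Solving: h(Idle) = 0.4364, h(Running) = 0.4818.
Starting from Running, the probability is 0.4818.

0.4818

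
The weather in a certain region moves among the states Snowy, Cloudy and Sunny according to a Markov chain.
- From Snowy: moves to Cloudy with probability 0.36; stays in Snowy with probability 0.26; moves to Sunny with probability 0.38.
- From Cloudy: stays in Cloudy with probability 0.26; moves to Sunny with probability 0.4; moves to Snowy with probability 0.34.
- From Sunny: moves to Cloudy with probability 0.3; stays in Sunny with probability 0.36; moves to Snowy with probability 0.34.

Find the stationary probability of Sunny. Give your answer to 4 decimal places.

Let the stationary distribution be π with π = πP and π_1 + π_2 + π_3 = 1.
π_1 = 0.26·π_1 + 0.34·π_2 + 0.34·π_3
π_2 = 0.36·π_1 + 0.26·π_2 + 0.3·π_3
Solving with the normalization constraint gives π = (0.3148, 0.3066, 0.3786).
So the stationary probability of Sunny is 0.3786.

0.3786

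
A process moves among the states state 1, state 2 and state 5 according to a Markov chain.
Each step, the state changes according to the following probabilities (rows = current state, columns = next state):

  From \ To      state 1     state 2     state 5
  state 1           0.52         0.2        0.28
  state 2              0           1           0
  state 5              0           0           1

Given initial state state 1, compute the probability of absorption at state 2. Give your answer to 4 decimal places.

0.4167

Let h(s) be the probability of absorption at state 2 starting from transient state s. Then h(state 2) = 1 and h(state 5) = 0. By first-step analysis:
h(state 1) = 0.52·h(state 1) + 0.2·1 + 0.28·0
Solving: h(state 1) = 0.4167.
Starting from state 1, the probability is 0.4167.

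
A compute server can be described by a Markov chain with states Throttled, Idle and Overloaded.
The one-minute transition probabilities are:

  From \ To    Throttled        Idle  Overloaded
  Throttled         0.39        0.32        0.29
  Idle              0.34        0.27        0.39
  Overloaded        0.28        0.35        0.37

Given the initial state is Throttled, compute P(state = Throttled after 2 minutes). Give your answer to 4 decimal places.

0.3421

Sum over the intermediate state after 1 minute:
P = P(Throttled→Throttled)·P(Throttled→Throttled) + P(Throttled→Idle)·P(Idle→Throttled) + P(Throttled→Overloaded)·P(Overloaded→Throttled)
  = 0.39×0.39 + 0.32×0.34 + 0.29×0.28
  = 0.1521 + 0.1088 + 0.0812 = 0.3421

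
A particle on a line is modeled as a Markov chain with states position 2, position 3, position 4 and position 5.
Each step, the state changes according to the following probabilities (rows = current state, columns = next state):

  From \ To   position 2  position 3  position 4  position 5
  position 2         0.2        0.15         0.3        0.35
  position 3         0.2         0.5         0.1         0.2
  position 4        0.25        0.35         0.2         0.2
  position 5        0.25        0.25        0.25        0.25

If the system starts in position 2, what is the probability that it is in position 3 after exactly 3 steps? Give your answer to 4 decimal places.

Propagate the distribution vector 3 steps from position 2.
After 0 steps: (1.0000, 0.0000, 0.0000, 0.0000)
After 1 step: (0.2000, 0.1500, 0.3000, 0.3500)
After 2 steps: (0.2325, 0.2975, 0.2225, 0.2475)
After 3 steps: (0.2235, 0.3234, 0.2059, 0.2473)
P(in position 3 after 3 steps) = 0.3234

0.3234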